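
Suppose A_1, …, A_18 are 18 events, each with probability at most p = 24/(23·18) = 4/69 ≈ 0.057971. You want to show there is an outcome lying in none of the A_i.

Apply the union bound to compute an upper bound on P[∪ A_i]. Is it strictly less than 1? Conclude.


Union bound: P[∪_{i=1}^{18} A_i] ≤ Σ_i P[A_i] ≤ 18·p = 18·(4/69) = 24/23.
Numerically: 24/23 ≈ 1.043478.
Is 24/23 < 1? NO.
Since the bound 24/23 is ≥ 1, the union bound is uninformative here; it does NOT by itself certify existence.

18·p = 24/23 ≈ 1.043478; existence NOT certified by the union bound.


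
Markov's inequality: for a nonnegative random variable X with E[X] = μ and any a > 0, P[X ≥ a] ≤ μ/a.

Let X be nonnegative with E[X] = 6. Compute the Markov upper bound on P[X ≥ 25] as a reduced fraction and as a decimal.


μ = E[X] = 6, a = 25.
Markov: P[X ≥ 25] ≤ μ/a = (6)/25 = 6/25.
Numerically: ≈ 0.24000.
(Since a = 25 > μ = 6.00000, the bound 6/25 is < 1 and informative.)

P[X ≥ 25] ≤ 6/25 ≈ 0.24000.


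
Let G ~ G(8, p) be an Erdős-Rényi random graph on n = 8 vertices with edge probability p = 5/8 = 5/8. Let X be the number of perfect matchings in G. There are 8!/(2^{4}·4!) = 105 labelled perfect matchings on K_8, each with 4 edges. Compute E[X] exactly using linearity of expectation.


K_8 has 8!/(2^{4}·4!) = 105 labelled perfect matchings.
For each such perfect matching H, let X_H = 1 if all 4 edges of H are present in G. Then P[X_H = 1] = p^{4} = (5/8)^{4} = 625/4096.
By linearity: E[X] = Σ_H E[X_H] = 105 · p^{4} = 105 · 625/4096 = 65625/4096.
Numerically: E[X] ≈ 16.02.

E[X] = 105 · (5/8)^{4} = 65625/4096 ≈ 16.02.


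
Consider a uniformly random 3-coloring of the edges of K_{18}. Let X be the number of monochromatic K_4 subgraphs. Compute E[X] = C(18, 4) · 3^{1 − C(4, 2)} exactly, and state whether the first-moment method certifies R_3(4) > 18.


E[X] = C(18, 4) · 3^{1 − 6} = 3060 · 3^{−5} = 3060/243.
As a reduced fraction: E[X] = 340/27 ≈ 12.592593.
Is E[X] < 1? NO.
Since E[X] ≥ 1, the first-moment bound is inconclusive at n = 18; it does NOT by itself certify R_3(4) > 18.

E[X] = 340/27 ≈ 12.592593; E[X] ≥ 1; first-moment method inconclusive here.


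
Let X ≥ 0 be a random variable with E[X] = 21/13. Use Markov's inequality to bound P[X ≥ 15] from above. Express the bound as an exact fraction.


μ = E[X] = 21/13, a = 15.
Markov: P[X ≥ 15] ≤ μ/a = (21/13)/15 = 7/65.
Numerically: ≈ 0.107692.
(Since a = 15 > μ = 1.615385, the bound 7/65 is < 1 and informative.)

P[X ≥ 15] ≤ 7/65 ≈ 0.107692.


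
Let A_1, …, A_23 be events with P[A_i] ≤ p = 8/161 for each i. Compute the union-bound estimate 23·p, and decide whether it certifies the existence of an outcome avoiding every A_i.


Union bound: P[∪_{i=1}^{23} A_i] ≤ Σ_i P[A_i] ≤ 23·p = 23·(8/161) = 8/7.
Numerically: 8/7 ≈ 1.1429.
Is 8/7 < 1? NO.
Since the bound 8/7 is ≥ 1, the union bound is uninformative here; it does NOT by itself certify existence.

23·p = 8/7 ≈ 1.1429; existence NOT certified by the union bound.


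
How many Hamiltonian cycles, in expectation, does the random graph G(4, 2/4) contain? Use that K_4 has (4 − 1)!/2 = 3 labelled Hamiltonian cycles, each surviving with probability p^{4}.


K_4 has (4 − 1)!/2 = 3 labelled Hamiltonian cycles.
For each such Hamiltonian cycle H, let X_H = 1 if all 4 edges of H are present in G. Then P[X_H = 1] = p^{4} = (1/2)^{4} = 1/16.
By linearity of expectation: E[X] = Σ_H E[X_H] = 3 · p^{4} = 3 · 1/16 = 3/16.
Numerically: E[X] ≈ 0.1875.

E[X] = 3 · (1/2)^{4} = 3/16 ≈ 0.1875.


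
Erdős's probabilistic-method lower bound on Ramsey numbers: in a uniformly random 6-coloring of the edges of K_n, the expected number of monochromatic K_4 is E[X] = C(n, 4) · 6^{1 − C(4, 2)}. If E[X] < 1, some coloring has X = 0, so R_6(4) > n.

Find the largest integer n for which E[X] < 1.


We need C(n, 4) · 6^{1 − 6} < 1, i.e. C(n, 4) < 6^{6 − 1} = 7776.
Check values of n near the boundary:
  n = 17: C(17, 4) = 2380; 2380 < 7776? YES
  n = 18: C(18, 4) = 3060; 3060 < 7776? YES
  n = 19: C(19, 4) = 3876; 3876 < 7776? YES
  n = 20: C(20, 4) = 4845; 4845 < 7776? YES
  n = 21: C(21, 4) = 5985; 5985 < 7776? YES
  n = 22: C(22, 4) = 7315; 7315 < 7776? YES
  n = 23: C(23, 4) = 8855; 8855 < 7776? NO
  n = 24: C(24, 4) = 10626; 10626 < 7776? NO
  n = 25: C(25, 4) = 12650; 12650 < 7776? NO
The largest n with C(n, 4) < 7776 is n = 22 (where E[X] = 7315/7776 ≈ 0.94072). Hence R_6(4) > 22, i.e. R_6(4) ≥ 23.

Largest n = 22; hence R_6(4) > 22.


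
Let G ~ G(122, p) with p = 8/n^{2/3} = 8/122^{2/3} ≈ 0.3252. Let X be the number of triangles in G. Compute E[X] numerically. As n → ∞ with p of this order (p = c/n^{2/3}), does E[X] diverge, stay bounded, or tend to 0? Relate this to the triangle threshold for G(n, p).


Number of potential triangles: C(122, 3) = 295240.
Each occurs with probability p³ ≈ (0.3252)³ ≈ 3.439936e-02.
By linearity: E[X] = C(122, 3)·p³ ≈ 295240 · 3.439936e-02 ≈ 10156.0656.
Since α = 2/3 < 1, p = c/n^{2/3} ≫ 1/n is above the triangle threshold p ~ 1/n. Asymptotically E[X] ~ (c³/6)·n^{3(1−α)} = (8³/6)·n^{1} → ∞; triangles are abundant w.h.p.

E[X] ≈ 10156.0656; in regime p = Θ(1/n^{2/3}) E[X] diverges (above the triangle threshold p ~ 1/n).


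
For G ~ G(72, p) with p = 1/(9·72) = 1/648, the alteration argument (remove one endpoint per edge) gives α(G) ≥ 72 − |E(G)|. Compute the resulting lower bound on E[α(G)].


E[|E(G)|] = C(72, 2)·p = 2556 · (1/648) = 71/18.
E[α(G)] ≥ n − E[|E(G)|] = 72 − 71/18 = 1225/18.
Numerically: ≈ 68.05556.
(This is only a lower bound; the true E[α(G)] may be larger.)

E[α(G)] ≥ 1225/18 ≈ 68.05556.


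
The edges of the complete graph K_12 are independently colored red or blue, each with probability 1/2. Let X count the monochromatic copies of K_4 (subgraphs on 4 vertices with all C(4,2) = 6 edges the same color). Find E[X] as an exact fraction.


Let X = Σ_S X_S over the C(12, 4) = 495 subsets S of size 4, where X_S = 1 if the K_4 on S is monochromatic.
For a fixed S, the K_4 on S has C(4, 2) = 6 edges. P[all 6 edges red] = (1/2)^6, and likewise for blue, so P[monochromatic] = 2·(1/2)^6 = 2^{1 − 6} = 1/32.
By linearity of expectation: E[X] = C(12, 4) · 2^{1 − 6} = 495 · 1/32 = 495/32.
Numerically: E[X] ≈ 15.469.

E[X] = C(12,4)·2^(1−C(4,2)) = 495/32 ≈ 15.469.


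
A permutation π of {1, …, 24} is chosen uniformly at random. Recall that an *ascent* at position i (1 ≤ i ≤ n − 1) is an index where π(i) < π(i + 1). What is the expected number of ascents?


Write X = Σ X_I over i = 1, …, 23, with X_I the indicator of one ascent.
There are 23 indicators.
For each fixed i, the pair (π(i), π(i+1)) is a uniformly random ordered pair of distinct values from {1, …, 24}; by symmetry P[π(i) < π(i+1)] = 1/2.
By linearity: E[X] = 23 · (1/2) = (24 − 1) · (1/2) = 23/2 ≈ 11.500.

E[X] = 23/2 = 11.500.


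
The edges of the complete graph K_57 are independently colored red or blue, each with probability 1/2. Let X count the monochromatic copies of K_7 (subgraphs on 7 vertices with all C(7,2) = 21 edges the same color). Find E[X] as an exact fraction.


Let X = Σ_S X_S over the C(57, 7) = 264385836 subsets S of size 7, where X_S = 1 if the K_7 on S is monochromatic.
For a fixed S, the K_7 on S has C(7, 2) = 21 edges. P[all 21 edges red] = (1/2)^21, and likewise for blue, so P[monochromatic] = 2·(1/2)^21 = 2^{1 − 21} = 1/1048576.
By linearity: E[X] = C(57, 7) · 2^{1 − 21} = 264385836 · 1/1048576 = 66096459/262144.
Numerically: E[X] ≈ 252.137981.

E[X] = C(57,7)·2^(1−C(7,2)) = 66096459/262144 ≈ 252.137981.


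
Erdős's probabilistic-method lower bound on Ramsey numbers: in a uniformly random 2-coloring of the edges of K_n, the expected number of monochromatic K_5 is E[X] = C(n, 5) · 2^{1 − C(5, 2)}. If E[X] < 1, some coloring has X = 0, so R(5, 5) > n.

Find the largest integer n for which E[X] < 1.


We need C(n, 5) · 2^{1 − 10} < 1, i.e. C(n, 5) < 2^{10 − 1} = 512.
Check values of n near the boundary:
  n = 10: C(10, 5) = 252; 252 < 512? YES
  n = 11: C(11, 5) = 462; 462 < 512? YES
  n = 12: C(12, 5) = 792; 792 < 512? NO
  n = 13: C(13, 5) = 1287; 1287 < 512? NO
  n = 14: C(14, 5) = 2002; 2002 < 512? NO
The largest n with C(n, 5) < 512 is n = 11 (where E[X] = 231/256 ≈ 0.9023438). Hence R(5, 5) > 11, i.e. R(5, 5) ≥ 12.

Largest n = 11; hence R(5, 5) > 11.


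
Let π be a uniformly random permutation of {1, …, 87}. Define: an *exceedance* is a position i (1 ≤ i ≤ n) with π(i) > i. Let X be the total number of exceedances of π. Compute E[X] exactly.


Write X = Σ_{i=1}^{87} X_i, where X_i = 1_{π(i) > i}.
For each fixed i, π(i) is uniform over {1, …, 87} (marginal of a uniform permutation), so P[π(i) > i] = (n − i)/n. Summing: Σ_{i=1}^{87} (n − i)/n = (0 + 1 + … + 86)/87 = 87(87 − 1)/(2·87) = (87 − 1)/2.
Hence E[X] = Σ_{i=1}^{87} (87 − i)/87 = 43 ≈ 43.00000.

E[X] = 43 = 43.00000.


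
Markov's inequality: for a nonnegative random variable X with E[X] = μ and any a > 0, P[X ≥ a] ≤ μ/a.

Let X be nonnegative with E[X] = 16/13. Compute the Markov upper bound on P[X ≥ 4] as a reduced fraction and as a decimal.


μ = E[X] = 16/13, a = 4.
Markov: P[X ≥ 4] ≤ μ/a = (16/13)/4 = 4/13.
Numerically: ≈ 0.3077.
(Since a = 4 > μ = 1.2308, the bound 4/13 is < 1 and informative.)

P[X ≥ 4] ≤ 4/13 ≈ 0.3077.


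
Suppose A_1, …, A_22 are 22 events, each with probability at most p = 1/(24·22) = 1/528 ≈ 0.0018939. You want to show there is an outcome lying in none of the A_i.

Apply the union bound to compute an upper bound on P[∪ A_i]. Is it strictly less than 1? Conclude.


Union bound: P[∪_{i=1}^{22} A_i] ≤ Σ_i P[A_i] ≤ 22·p = 22·(1/528) = 1/24.
Numerically: 1/24 ≈ 0.0416667.
Is 1/24 < 1? YES.
Since P[∪ A_i] ≤ 1/24 < 1, the complement has P[∩ A_i^c] ≥ 1 − 1/24 = 23/24 > 0, so some outcome avoids every A_i.

22·p = 1/24 ≈ 0.0416667; existence CERTIFIED by the union bound.


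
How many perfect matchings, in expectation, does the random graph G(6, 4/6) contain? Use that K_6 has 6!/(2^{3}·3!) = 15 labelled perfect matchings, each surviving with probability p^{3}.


K_6 has 6!/(2^{3}·3!) = 15 labelled perfect matchings.
For each such perfect matching H, let X_H = 1 if all 3 edges of H are present in G. Then P[X_H = 1] = p^{3} = (2/3)^{3} = 8/27.
By linearity of expectation: E[X] = Σ_H E[X_H] = 15 · p^{3} = 15 · 8/27 = 40/9.
Numerically: E[X] ≈ 4.44444.

E[X] = 15 · (2/3)^{3} = 40/9 ≈ 4.44444.


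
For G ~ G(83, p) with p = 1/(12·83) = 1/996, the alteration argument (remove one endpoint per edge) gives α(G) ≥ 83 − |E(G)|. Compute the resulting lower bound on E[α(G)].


E[|E(G)|] = C(83, 2)·p = 3403 · (1/996) = 41/12.
E[α(G)] ≥ n − E[|E(G)|] = 83 − 41/12 = 955/12.
Numerically: ≈ 79.5833.
(This is only a lower bound; the true E[α(G)] may be larger.)

E[α(G)] ≥ 955/12 ≈ 79.5833.


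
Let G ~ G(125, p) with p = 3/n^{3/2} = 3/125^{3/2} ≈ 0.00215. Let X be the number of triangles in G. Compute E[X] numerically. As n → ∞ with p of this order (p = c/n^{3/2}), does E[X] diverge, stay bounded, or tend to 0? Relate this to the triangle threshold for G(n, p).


Number of potential triangles: C(125, 3) = 317750.
Each occurs with probability p³ ≈ (0.00215)³ ≈ 9.89165e-09.
By linearity: E[X] = C(125, 3)·p³ ≈ 317750 · 9.89165e-09 ≈ 0.003.
Since α = 3/2 > 1, p = c/n^{3/2} = o(1/n) is below the triangle threshold p ~ 1/n. Asymptotically E[X] ~ (c³/6)·n^{3(1−α)} = (3³/6)·n^{-1.5} → 0, so by Markov's inequality G has no triangles w.h.p.

E[X] ≈ 0.003; in regime p = Θ(1/n^{3/2}) E[X] tends to 0 (below the triangle threshold p ~ 1/n).


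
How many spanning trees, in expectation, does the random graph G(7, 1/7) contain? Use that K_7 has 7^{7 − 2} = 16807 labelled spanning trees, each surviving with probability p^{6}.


K_7 has 7^{7 − 2} = 16807 labelled spanning trees.
For each such spanning tree H, let X_H = 1 if all 6 edges of H are present in G. Then P[X_H = 1] = p^{6} = (1/7)^{6} = 1/117649.
Summing the indicators: E[X] = Σ_H E[X_H] = 16807 · p^{6} = 16807 · 1/117649 = 1/7.
Numerically: E[X] ≈ 0.14286.

E[X] = 16807 · (1/7)^{6} = 1/7 ≈ 0.14286.


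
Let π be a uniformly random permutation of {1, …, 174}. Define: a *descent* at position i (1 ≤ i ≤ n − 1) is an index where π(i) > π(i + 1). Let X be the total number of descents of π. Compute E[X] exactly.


Write X = Σ X_I over i = 1, …, 173, with X_I the indicator of one descent.
There are 173 indicators.
For each fixed i, the pair (π(i), π(i+1)) is a uniformly random ordered pair of distinct values from {1, …, 174}; by symmetry P[π(i) > π(i+1)] = 1/2.
By linearity: E[X] = 173 · (1/2) = (174 − 1) · (1/2) = 173/2 ≈ 86.5000.

E[X] = 173/2 = 86.5000.


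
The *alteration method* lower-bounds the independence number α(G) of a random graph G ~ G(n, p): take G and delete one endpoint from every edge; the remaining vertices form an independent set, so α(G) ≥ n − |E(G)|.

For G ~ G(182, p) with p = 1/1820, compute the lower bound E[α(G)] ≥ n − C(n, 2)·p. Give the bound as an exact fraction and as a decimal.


E[|E(G)|] = C(182, 2)·p = 16471 · (1/1820) = 181/20.
E[α(G)] ≥ n − E[|E(G)|] = 182 − 181/20 = 3459/20.
Numerically: ≈ 172.950000.
(This is only a lower bound; the true E[α(G)] may be larger.)

E[α(G)] ≥ 3459/20 ≈ 172.950000.


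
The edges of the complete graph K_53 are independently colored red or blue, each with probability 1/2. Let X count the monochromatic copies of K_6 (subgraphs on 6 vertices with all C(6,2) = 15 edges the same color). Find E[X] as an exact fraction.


Let X = Σ_S X_S over the C(53, 6) = 22957480 subsets S of size 6, where X_S = 1 if the K_6 on S is monochromatic.
For a fixed S, the K_6 on S has C(6, 2) = 15 edges. P[all 15 edges red] = (1/2)^15, and likewise for blue, so P[monochromatic] = 2·(1/2)^15 = 2^{1 − 15} = 1/16384.
By linearity: E[X] = C(53, 6) · 2^{1 − 15} = 22957480 · 1/16384 = 2869685/2048.
Numerically: E[X] ≈ 1401.213379.

E[X] = C(53,6)·2^(1−C(6,2)) = 2869685/2048 ≈ 1401.213379.


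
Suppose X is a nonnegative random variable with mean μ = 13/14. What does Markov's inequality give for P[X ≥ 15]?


μ = E[X] = 13/14, a = 15.
Markov: P[X ≥ 15] ≤ μ/a = (13/14)/15 = 13/210.
Numerically: ≈ 0.061905.
(Since a = 15 > μ = 0.928571, the bound 13/210 is < 1 and informative.)

P[X ≥ 15] ≤ 13/210 ≈ 0.061905.


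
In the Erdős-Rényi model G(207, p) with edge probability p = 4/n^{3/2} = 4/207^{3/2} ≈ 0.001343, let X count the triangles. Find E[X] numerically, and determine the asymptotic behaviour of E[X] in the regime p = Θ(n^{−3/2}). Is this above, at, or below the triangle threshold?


Number of potential triangles: C(207, 3) = 1456935.
Each occurs with probability p³ ≈ (0.001343)³ ≈ 2.422777e-09.
By linearity: E[X] = C(207, 3)·p³ ≈ 1456935 · 2.422777e-09 ≈ 0.0035.
Since α = 3/2 > 1, p = c/n^{3/2} = o(1/n) is below the triangle threshold p ~ 1/n. Asymptotically E[X] ~ (c³/6)·n^{3(1−α)} = (4³/6)·n^{-1.5} → 0, so by Markov's inequality G has no triangles w.h.p.

E[X] ≈ 0.0035; in regime p = Θ(1/n^{3/2}) E[X] tends to 0 (below the triangle threshold p ~ 1/n).


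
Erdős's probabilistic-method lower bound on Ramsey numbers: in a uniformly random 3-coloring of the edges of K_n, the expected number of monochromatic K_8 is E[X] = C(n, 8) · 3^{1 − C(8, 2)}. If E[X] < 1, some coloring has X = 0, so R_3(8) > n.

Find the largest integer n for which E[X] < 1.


We need C(n, 8) · 3^{1 − 28} < 1, i.e. C(n, 8) < 3^{28 − 1} = 7625597484987.
Check values of n near the boundary:
  n = 150: C(150, 8) = 5257211409450; 5257211409450 < 7625597484987? YES
  n = 151: C(151, 8) = 5551321138650; 5551321138650 < 7625597484987? YES
  n = 152: C(152, 8) = 5859727868575; 5859727868575 < 7625597484987? YES
  n = 153: C(153, 8) = 6183023199255; 6183023199255 < 7625597484987? YES
  n = 154: C(154, 8) = 6521818990995; 6521818990995 < 7625597484987? YES
  n = 155: C(155, 8) = 6876747915675; 6876747915675 < 7625597484987? YES
  n = 156: C(156, 8) = 7248464019225; 7248464019225 < 7625597484987? YES
  n = 157: C(157, 8) = 7637643295425; 7637643295425 < 7625597484987? NO
  n = 158: C(158, 8) = 8044984271181; 8044984271181 < 7625597484987? NO
The largest n with C(n, 8) < 7625597484987 is n = 156 (where E[X] = 805384891025/847288609443 ≈ 0.95054). Hence R_3(8) > 156, i.e. R_3(8) ≥ 157.

Largest n = 156; hence R_3(8) > 156.


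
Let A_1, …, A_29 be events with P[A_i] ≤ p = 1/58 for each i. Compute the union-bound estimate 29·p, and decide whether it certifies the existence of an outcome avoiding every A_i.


Union bound: P[∪_{i=1}^{29} A_i] ≤ Σ_i P[A_i] ≤ 29·p = 29·(1/58) = 1/2.
Numerically: 1/2 ≈ 0.50000.
Is 1/2 < 1? YES.
Since P[∪ A_i] ≤ 1/2 < 1, the complement has P[∩ A_i^c] ≥ 1 − 1/2 = 1/2 > 0, so some outcome avoids every A_i.

29·p = 1/2 ≈ 0.50000; existence CERTIFIED by the union bound.


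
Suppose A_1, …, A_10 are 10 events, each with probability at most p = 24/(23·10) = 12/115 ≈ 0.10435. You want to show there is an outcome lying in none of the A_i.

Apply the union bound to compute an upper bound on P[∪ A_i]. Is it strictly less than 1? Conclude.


Union bound: P[∪_{i=1}^{10} A_i] ≤ Σ_i P[A_i] ≤ 10·p = 10·(12/115) = 24/23.
Numerically: 24/23 ≈ 1.04348.
Is 24/23 < 1? NO.
Since the bound 24/23 is ≥ 1, the union bound is uninformative here; it does NOT by itself certify existence.

10·p = 24/23 ≈ 1.04348; existence NOT certified by the union bound.


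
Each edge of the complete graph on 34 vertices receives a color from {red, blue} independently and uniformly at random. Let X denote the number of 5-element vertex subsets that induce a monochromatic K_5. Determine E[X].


Let X = Σ_S X_S over the C(34, 5) = 278256 subsets S of size 5, where X_S = 1 if the K_5 on S is monochromatic.
For a fixed S, the K_5 on S has C(5, 2) = 10 edges. P[all 10 edges red] = (1/2)^10, and likewise for blue, so P[monochromatic] = 2·(1/2)^10 = 2^{1 − 10} = 1/512.
By linearity of expectation: E[X] = C(34, 5) · 2^{1 − 10} = 278256 · 1/512 = 17391/32.
Numerically: E[X] ≈ 543.469.

E[X] = C(34,5)·2^(1−C(5,2)) = 17391/32 ≈ 543.469.


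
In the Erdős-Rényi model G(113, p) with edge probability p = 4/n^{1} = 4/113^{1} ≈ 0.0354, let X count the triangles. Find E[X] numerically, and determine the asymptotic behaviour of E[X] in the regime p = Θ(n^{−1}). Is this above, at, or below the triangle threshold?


Number of potential triangles: C(113, 3) = 234136.
Each occurs with probability p³ ≈ (0.0354)³ ≈ 4.43552e-05.
By linearity: E[X] = C(113, 3)·p³ ≈ 234136 · 4.43552e-05 ≈ 10.385.
Here α = 1, so p = 4/n is exactly at the triangle threshold p ~ 1/n. Asymptotically E[X] → c³/6 = 4³/6 = 32/3 ≈ 10.667, a bounded constant. In this regime the triangle count is asymptotically Poisson(c³/6).

E[X] ≈ 10.385; in regime p = Θ(1/n^{1}) E[X] stays bounded (at the triangle threshold p ~ 1/n).


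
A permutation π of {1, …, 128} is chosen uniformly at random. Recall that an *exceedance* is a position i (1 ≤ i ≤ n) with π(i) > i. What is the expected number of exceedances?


Write X = Σ_{i=1}^{128} X_i, where X_i = 1_{π(i) > i}.
For each fixed i, π(i) is uniform over {1, …, 128} (marginal of a uniform permutation), so P[π(i) > i] = (n − i)/n. Summing: Σ_{i=1}^{128} (n − i)/n = (0 + 1 + … + 127)/128 = 128(128 − 1)/(2·128) = (128 − 1)/2.
Hence E[X] = Σ_{i=1}^{128} (128 − i)/128 = 127/2 ≈ 63.500000.

E[X] = 127/2 = 63.500000.


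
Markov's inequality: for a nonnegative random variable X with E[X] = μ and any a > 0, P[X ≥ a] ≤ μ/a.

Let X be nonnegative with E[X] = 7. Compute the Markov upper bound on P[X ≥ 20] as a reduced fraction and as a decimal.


μ = E[X] = 7, a = 20.
Markov: P[X ≥ 20] ≤ μ/a = (7)/20 = 7/20.
Numerically: ≈ 0.350000.
(Since a = 20 > μ = 7.000000, the bound 7/20 is < 1 and informative.)

P[X ≥ 20] ≤ 7/20 ≈ 0.350000.


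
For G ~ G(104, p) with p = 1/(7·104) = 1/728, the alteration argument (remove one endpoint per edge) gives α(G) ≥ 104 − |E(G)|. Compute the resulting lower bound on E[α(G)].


E[|E(G)|] = C(104, 2)·p = 5356 · (1/728) = 103/14.
E[α(G)] ≥ n − E[|E(G)|] = 104 − 103/14 = 1353/14.
Numerically: ≈ 96.642857.
(This is only a lower bound; the true E[α(G)] may be larger.)

E[α(G)] ≥ 1353/14 ≈ 96.642857.


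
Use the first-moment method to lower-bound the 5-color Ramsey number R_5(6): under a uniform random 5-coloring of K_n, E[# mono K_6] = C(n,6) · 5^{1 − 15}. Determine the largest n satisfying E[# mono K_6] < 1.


We need C(n, 6) · 5^{1 − 15} < 1, i.e. C(n, 6) < 5^{15 − 1} = 6103515625.
Check values of n near the boundary:
  n = 125: C(125, 6) = 4690625500; 4690625500 < 6103515625? YES
  n = 126: C(126, 6) = 4925156775; 4925156775 < 6103515625? YES
  n = 127: C(127, 6) = 5169379425; 5169379425 < 6103515625? YES
  n = 128: C(128, 6) = 5423611200; 5423611200 < 6103515625? YES
  n = 129: C(129, 6) = 5688177600; 5688177600 < 6103515625? YES
  n = 130: C(130, 6) = 5963412000; 5963412000 < 6103515625? YES
  n = 131: C(131, 6) = 6249655776; 6249655776 < 6103515625? NO
  n = 132: C(132, 6) = 6547258432; 6547258432 < 6103515625? NO
The largest n with C(n, 6) < 6103515625 is n = 130 (where E[X] = 47707296/48828125 ≈ 0.9770). Hence R_5(6) > 130, i.e. R_5(6) ≥ 131.

Largest n = 130; hence R_5(6) > 130.


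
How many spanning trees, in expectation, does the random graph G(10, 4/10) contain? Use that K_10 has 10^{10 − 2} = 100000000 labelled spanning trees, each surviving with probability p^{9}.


K_10 has 10^{10 − 2} = 100000000 labelled spanning trees.
For each such spanning tree H, let X_H = 1 if all 9 edges of H are present in G. Then P[X_H = 1] = p^{9} = (2/5)^{9} = 512/1953125.
By linearity of expectation: E[X] = Σ_H E[X_H] = 100000000 · p^{9} = 100000000 · 512/1953125 = 131072/5.
Numerically: E[X] ≈ 26214.

E[X] = 100000000 · (2/5)^{9} = 131072/5 ≈ 26214.


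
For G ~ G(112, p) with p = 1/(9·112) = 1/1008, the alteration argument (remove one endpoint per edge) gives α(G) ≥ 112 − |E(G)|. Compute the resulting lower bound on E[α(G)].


E[|E(G)|] = C(112, 2)·p = 6216 · (1/1008) = 37/6.
E[α(G)] ≥ n − E[|E(G)|] = 112 − 37/6 = 635/6.
Numerically: ≈ 105.83333.
(This is only a lower bound; the true E[α(G)] may be larger.)

E[α(G)] ≥ 635/6 ≈ 105.83333.


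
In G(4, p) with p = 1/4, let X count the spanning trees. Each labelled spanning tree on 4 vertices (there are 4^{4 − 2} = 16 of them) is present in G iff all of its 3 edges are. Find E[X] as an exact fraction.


K_4 has 4^{4 − 2} = 16 labelled spanning trees.
For each such spanning tree H, let X_H = 1 if all 3 edges of H are present in G. Then P[X_H = 1] = p^{3} = (1/4)^{3} = 1/64.
By linearity: E[X] = Σ_H E[X_H] = 16 · p^{3} = 16 · 1/64 = 1/4.
Numerically: E[X] ≈ 0.25.

E[X] = 16 · (1/4)^{3} = 1/4 ≈ 0.25.


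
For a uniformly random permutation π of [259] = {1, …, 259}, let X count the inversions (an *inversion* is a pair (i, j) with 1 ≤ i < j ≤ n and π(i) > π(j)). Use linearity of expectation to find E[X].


Write X = Σ X_I over the C(259, 2) = 33411 pairs i < j, with X_I the indicator of one inversion.
There are 33411 indicators.
For each fixed pair i < j, the values π(i) and π(j) are two distinct elements of {1, …, 259} in uniformly random order; by symmetry P[π(i) > π(j)] = 1/2.
By linearity: E[X] = 33411 · (1/2) = C(259, 2) · (1/2) = 33411/2 = 33411/2 ≈ 16705.50000.

E[X] = 33411/2 = 16705.50000.


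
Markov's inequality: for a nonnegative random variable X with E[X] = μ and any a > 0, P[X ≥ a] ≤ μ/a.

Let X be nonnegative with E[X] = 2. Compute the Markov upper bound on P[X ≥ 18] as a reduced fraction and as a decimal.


μ = E[X] = 2, a = 18.
Markov: P[X ≥ 18] ≤ μ/a = (2)/18 = 1/9.
Numerically: ≈ 0.111111.
(Since a = 18 > μ = 2.000000, the bound 1/9 is < 1 and informative.)

P[X ≥ 18] ≤ 1/9 ≈ 0.111111.


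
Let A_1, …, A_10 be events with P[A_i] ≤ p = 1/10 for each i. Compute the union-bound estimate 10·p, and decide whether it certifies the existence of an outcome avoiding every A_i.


Union bound: P[∪_{i=1}^{10} A_i] ≤ Σ_i P[A_i] ≤ 10·p = 10·(1/10) = 1.
Numerically: 1 ≈ 1.0000.
Is 1 < 1? NO.
Since the bound 1 is ≥ 1, the union bound is uninformative here; it does NOT by itself certify existence.

10·p = 1 ≈ 1.0000; existence NOT certified by the union bound.


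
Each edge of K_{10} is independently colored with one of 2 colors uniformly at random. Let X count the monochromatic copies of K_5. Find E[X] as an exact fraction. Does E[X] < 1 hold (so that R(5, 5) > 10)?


E[X] = C(10, 5) · 2^{1 − 10} = 252 · 2^{−9} = 252/512.
As a reduced fraction: E[X] = 63/128 ≈ 0.492188.
Is E[X] < 1? YES.
Since E[X] < 1, there exists a 2-coloring of K_{10} with no monochromatic K_5; hence R(5, 5) > 10.

E[X] = 63/128 ≈ 0.492188; E[X] < 1, so R(5, 5) > 10.


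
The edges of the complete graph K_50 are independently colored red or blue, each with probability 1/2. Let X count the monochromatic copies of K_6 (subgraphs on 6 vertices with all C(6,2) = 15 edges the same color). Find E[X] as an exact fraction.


Let X = Σ_S X_S over the C(50, 6) = 15890700 subsets S of size 6, where X_S = 1 if the K_6 on S is monochromatic.
For a fixed S, the K_6 on S has C(6, 2) = 15 edges. P[all 15 edges red] = (1/2)^15, and likewise for blue, so P[monochromatic] = 2·(1/2)^15 = 2^{1 − 15} = 1/16384.
By linearity of expectation: E[X] = C(50, 6) · 2^{1 − 15} = 15890700 · 1/16384 = 3972675/4096.
Numerically: E[X] ≈ 969.891.

E[X] = C(50,6)·2^(1−C(6,2)) = 3972675/4096 ≈ 969.891.


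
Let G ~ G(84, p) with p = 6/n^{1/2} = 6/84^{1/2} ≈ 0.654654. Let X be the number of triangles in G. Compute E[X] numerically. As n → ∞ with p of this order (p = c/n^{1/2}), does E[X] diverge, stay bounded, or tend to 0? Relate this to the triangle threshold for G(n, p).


Number of potential triangles: C(84, 3) = 95284.
Each occurs with probability p³ ≈ (0.654654)³ ≈ 2.80565859e-01.
By linearity: E[X] = C(84, 3)·p³ ≈ 95284 · 2.80565859e-01 ≈ 26733.437297.
Since α = 1/2 < 1, p = c/n^{1/2} ≫ 1/n is above the triangle threshold p ~ 1/n. Asymptotically E[X] ~ (c³/6)·n^{3(1−α)} = (6³/6)·n^{1.5} → ∞; triangles are abundant w.h.p.

E[X] ≈ 26733.437297; in regime p = Θ(1/n^{1/2}) E[X] diverges (above the triangle threshold p ~ 1/n).


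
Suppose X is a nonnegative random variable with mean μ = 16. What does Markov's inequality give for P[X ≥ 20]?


μ = E[X] = 16, a = 20.
Markov: P[X ≥ 20] ≤ μ/a = (16)/20 = 4/5.
Numerically: ≈ 0.80000.
(Since a = 20 > μ = 16.00000, the bound 4/5 is < 1 and informative.)

P[X ≥ 20] ≤ 4/5 ≈ 0.80000.


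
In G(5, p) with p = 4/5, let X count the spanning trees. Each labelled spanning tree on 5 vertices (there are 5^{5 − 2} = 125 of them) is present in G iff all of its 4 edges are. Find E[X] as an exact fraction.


K_5 has 5^{5 − 2} = 125 labelled spanning trees.
For each such spanning tree H, let X_H = 1 if all 4 edges of H are present in G. Then P[X_H = 1] = p^{4} = (4/5)^{4} = 256/625.
By linearity of expectation: E[X] = Σ_H E[X_H] = 125 · p^{4} = 125 · 256/625 = 256/5.
Numerically: E[X] ≈ 51.2.

E[X] = 125 · (4/5)^{4} = 256/5 ≈ 51.2.


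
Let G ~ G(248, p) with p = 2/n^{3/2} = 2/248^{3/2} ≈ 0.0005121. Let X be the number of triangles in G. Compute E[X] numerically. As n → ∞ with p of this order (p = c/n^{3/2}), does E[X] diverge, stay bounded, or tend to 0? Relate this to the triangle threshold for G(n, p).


Number of potential triangles: C(248, 3) = 2511496.
Each occurs with probability p³ ≈ (0.0005121)³ ≈ 1.342943e-10.
By linearity: E[X] = C(248, 3)·p³ ≈ 2511496 · 1.342943e-10 ≈ 0.0003.
Since α = 3/2 > 1, p = c/n^{3/2} = o(1/n) is below the triangle threshold p ~ 1/n. Asymptotically E[X] ~ (c³/6)·n^{3(1−α)} = (2³/6)·n^{-1.5} → 0, so by Markov's inequality G has no triangles w.h.p.

E[X] ≈ 0.0003; in regime p = Θ(1/n^{3/2}) E[X] tends to 0 (below the triangle threshold p ~ 1/n).


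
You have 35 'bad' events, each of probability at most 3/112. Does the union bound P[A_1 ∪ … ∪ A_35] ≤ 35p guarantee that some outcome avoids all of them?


Union bound: P[∪_{i=1}^{35} A_i] ≤ Σ_i P[A_i] ≤ 35·p = 35·(3/112) = 15/16.
Numerically: 15/16 ≈ 0.937500.
Is 15/16 < 1? YES.
Since P[∪ A_i] ≤ 15/16 < 1, the complement has P[∩ A_i^c] ≥ 1 − 15/16 = 1/16 > 0, so some outcome avoids every A_i.

35·p = 15/16 ≈ 0.937500; existence CERTIFIED by the union bound.


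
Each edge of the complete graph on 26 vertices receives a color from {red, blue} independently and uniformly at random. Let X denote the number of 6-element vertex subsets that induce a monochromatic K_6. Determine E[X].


Let X = Σ_S X_S over the C(26, 6) = 230230 subsets S of size 6, where X_S = 1 if the K_6 on S is monochromatic.
For a fixed S, the K_6 on S has C(6, 2) = 15 edges. P[all 15 edges red] = (1/2)^15, and likewise for blue, so P[monochromatic] = 2·(1/2)^15 = 2^{1 − 15} = 1/16384.
By linearity: E[X] = C(26, 6) · 2^{1 − 15} = 230230 · 1/16384 = 115115/8192.
Numerically: E[X] ≈ 14.052.

E[X] = C(26,6)·2^(1−C(6,2)) = 115115/8192 ≈ 14.052.


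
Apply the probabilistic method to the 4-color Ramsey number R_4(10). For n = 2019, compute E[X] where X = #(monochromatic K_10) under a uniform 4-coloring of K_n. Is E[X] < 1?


E[X] = C(2019, 10) · 4^{1 − 45} = 303322949179835278009229628 · 4^{−44} = 303322949179835278009229628/309485009821345068724781056.
As a reduced fraction: E[X] = 75830737294958819502307407/77371252455336267181195264 ≈ 0.9801.
Is E[X] < 1? YES.
Since E[X] < 1, there exists a 4-coloring of K_{2019} with no monochromatic K_10; hence R_4(10) > 2019.

E[X] = 75830737294958819502307407/77371252455336267181195264 ≈ 0.9801; E[X] < 1, so R_4(10) > 2019.


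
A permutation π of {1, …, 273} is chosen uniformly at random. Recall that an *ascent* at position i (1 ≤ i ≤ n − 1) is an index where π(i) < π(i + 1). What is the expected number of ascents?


Write X = Σ X_I over i = 1, …, 272, with X_I the indicator of one ascent.
There are 272 indicators.
For each fixed i, the pair (π(i), π(i+1)) is a uniformly random ordered pair of distinct values from {1, …, 273}; by symmetry P[π(i) < π(i+1)] = 1/2.
By linearity: E[X] = 272 · (1/2) = (273 − 1) · (1/2) = 136 ≈ 136.0000.

E[X] = 136 = 136.0000.


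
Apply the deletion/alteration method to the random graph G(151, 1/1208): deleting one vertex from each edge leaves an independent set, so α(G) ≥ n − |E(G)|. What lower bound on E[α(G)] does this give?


E[|E(G)|] = C(151, 2)·p = 11325 · (1/1208) = 75/8.
E[α(G)] ≥ n − E[|E(G)|] = 151 − 75/8 = 1133/8.
Numerically: ≈ 141.625000.
(This is only a lower bound; the true E[α(G)] may be larger.)

E[α(G)] ≥ 1133/8 ≈ 141.625000.


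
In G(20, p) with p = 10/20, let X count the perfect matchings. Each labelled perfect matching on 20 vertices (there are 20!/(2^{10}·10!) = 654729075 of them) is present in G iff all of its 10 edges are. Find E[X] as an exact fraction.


K_20 has 20!/(2^{10}·10!) = 654729075 labelled perfect matchings.
For each such perfect matching H, let X_H = 1 if all 10 edges of H are present in G. Then P[X_H = 1] = p^{10} = (1/2)^{10} = 1/1024.
By linearity: E[X] = Σ_H E[X_H] = 654729075 · p^{10} = 654729075 · 1/1024 = 654729075/1024.
Numerically: E[X] ≈ 639384.

E[X] = 654729075 · (1/2)^{10} = 654729075/1024 ≈ 639384.


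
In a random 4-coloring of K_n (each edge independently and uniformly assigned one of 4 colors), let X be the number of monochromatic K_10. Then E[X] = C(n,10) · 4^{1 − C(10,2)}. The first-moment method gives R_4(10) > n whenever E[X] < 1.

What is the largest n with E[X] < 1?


We need C(n, 10) · 4^{1 − 45} < 1, i.e. C(n, 10) < 4^{45 − 1} = 309485009821345068724781056.
Check values of n near the boundary:
  n = 2021: C(2021, 10) = 306347841644770462864800616; 306347841644770462864800616 < 309485009821345068724781056? YES
  n = 2022: C(2022, 10) = 307870445231474093395937796; 307870445231474093395937796 < 309485009821345068724781056? YES
  n = 2023: C(2023, 10) = 309399856285778485315440716; 309399856285778485315440716 < 309485009821345068724781056? YES
  n = 2024: C(2024, 10) = 310936101848269937576192656; 310936101848269937576192656 < 309485009821345068724781056? NO
  n = 2025: C(2025, 10) = 312479209053472269772600560; 312479209053472269772600560 < 309485009821345068724781056? NO
The largest n with C(n, 10) < 309485009821345068724781056 is n = 2023 (where E[X] = 77349964071444621328860179/77371252455336267181195264 ≈ 0.9997). Hence R_4(10) > 2023, i.e. R_4(10) ≥ 2024.

Largest n = 2023; hence R_4(10) > 2023.


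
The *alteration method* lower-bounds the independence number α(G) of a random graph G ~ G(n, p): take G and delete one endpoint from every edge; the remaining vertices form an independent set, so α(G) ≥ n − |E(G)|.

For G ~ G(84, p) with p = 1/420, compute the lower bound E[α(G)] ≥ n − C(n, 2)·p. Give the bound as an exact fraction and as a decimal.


E[|E(G)|] = C(84, 2)·p = 3486 · (1/420) = 83/10.
E[α(G)] ≥ n − E[|E(G)|] = 84 − 83/10 = 757/10.
Numerically: ≈ 75.7000.
(This is only a lower bound; the true E[α(G)] may be larger.)

E[α(G)] ≥ 757/10 ≈ 75.7000.


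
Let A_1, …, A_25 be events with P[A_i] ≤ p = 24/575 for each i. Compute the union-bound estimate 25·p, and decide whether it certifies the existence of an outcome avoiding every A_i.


Union bound: P[∪_{i=1}^{25} A_i] ≤ Σ_i P[A_i] ≤ 25·p = 25·(24/575) = 24/23.
Numerically: 24/23 ≈ 1.04348.
Is 24/23 < 1? NO.
Since the bound 24/23 is ≥ 1, the union bound is uninformative here; it does NOT by itself certify existence.

25·p = 24/23 ≈ 1.04348; existence NOT certified by the union bound.


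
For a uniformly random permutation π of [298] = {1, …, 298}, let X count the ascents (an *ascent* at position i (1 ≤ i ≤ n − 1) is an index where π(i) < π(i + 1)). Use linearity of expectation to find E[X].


Write X = Σ X_I over i = 1, …, 297, with X_I the indicator of one ascent.
There are 297 indicators.
For each fixed i, the pair (π(i), π(i+1)) is a uniformly random ordered pair of distinct values from {1, …, 298}; by symmetry P[π(i) < π(i+1)] = 1/2.
By linearity: E[X] = 297 · (1/2) = (298 − 1) · (1/2) = 297/2 ≈ 148.5000.

E[X] = 297/2 = 148.5000.


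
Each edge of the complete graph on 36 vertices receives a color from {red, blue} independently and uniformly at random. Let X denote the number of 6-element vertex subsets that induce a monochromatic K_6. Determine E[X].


Let X = Σ_S X_S over the C(36, 6) = 1947792 subsets S of size 6, where X_S = 1 if the K_6 on S is monochromatic.
For a fixed S, the K_6 on S has C(6, 2) = 15 edges. P[all 15 edges red] = (1/2)^15, and likewise for blue, so P[monochromatic] = 2·(1/2)^15 = 2^{1 − 15} = 1/16384.
Summing: E[X] = C(36, 6) · 2^{1 − 15} = 1947792 · 1/16384 = 121737/1024.
Numerically: E[X] ≈ 118.88379.

E[X] = C(36,6)·2^(1−C(6,2)) = 121737/1024 ≈ 118.88379.


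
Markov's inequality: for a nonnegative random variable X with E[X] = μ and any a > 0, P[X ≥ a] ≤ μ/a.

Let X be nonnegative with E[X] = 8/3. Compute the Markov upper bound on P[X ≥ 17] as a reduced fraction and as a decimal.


μ = E[X] = 8/3, a = 17.
Markov: P[X ≥ 17] ≤ μ/a = (8/3)/17 = 8/51.
Numerically: ≈ 0.157.
(Since a = 17 > μ = 2.667, the bound 8/51 is < 1 and informative.)

P[X ≥ 17] ≤ 8/51 ≈ 0.157.


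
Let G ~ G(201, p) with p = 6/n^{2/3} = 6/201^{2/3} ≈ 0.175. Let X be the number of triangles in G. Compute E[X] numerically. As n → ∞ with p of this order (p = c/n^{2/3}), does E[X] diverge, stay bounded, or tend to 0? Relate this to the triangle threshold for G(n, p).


Number of potential triangles: C(201, 3) = 1333300.
Each occurs with probability p³ ≈ (0.175)³ ≈ 5.34640e-03.
By linearity: E[X] = C(201, 3)·p³ ≈ 1333300 · 5.34640e-03 ≈ 7128.358.
Since α = 2/3 < 1, p = c/n^{2/3} ≫ 1/n is above the triangle threshold p ~ 1/n. Asymptotically E[X] ~ (c³/6)·n^{3(1−α)} = (6³/6)·n^{1} → ∞; triangles are abundant w.h.p.

E[X] ≈ 7128.358; in regime p = Θ(1/n^{2/3}) E[X] diverges (above the triangle threshold p ~ 1/n).


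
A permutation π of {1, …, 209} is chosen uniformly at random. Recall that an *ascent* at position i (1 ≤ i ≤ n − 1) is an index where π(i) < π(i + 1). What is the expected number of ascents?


Write X = Σ X_I over i = 1, …, 208, with X_I the indicator of one ascent.
There are 208 indicators.
For each fixed i, the pair (π(i), π(i+1)) is a uniformly random ordered pair of distinct values from {1, …, 209}; by symmetry P[π(i) < π(i+1)] = 1/2.
By linearity: E[X] = 208 · (1/2) = (209 − 1) · (1/2) = 104 ≈ 104.000000.

E[X] = 104 = 104.000000.


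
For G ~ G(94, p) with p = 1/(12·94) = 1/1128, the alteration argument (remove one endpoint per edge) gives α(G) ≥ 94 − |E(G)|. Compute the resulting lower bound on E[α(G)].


E[|E(G)|] = C(94, 2)·p = 4371 · (1/1128) = 31/8.
E[α(G)] ≥ n − E[|E(G)|] = 94 − 31/8 = 721/8.
Numerically: ≈ 90.125000.
(This is only a lower bound; the true E[α(G)] may be larger.)

E[α(G)] ≥ 721/8 ≈ 90.125000.


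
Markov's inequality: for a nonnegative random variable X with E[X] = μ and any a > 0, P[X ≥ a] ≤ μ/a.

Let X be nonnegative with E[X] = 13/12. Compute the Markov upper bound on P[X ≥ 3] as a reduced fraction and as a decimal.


μ = E[X] = 13/12, a = 3.
Markov: P[X ≥ 3] ≤ μ/a = (13/12)/3 = 13/36.
Numerically: ≈ 0.36111.
(Since a = 3 > μ = 1.08333, the bound 13/36 is < 1 and informative.)

P[X ≥ 3] ≤ 13/36 ≈ 0.36111.


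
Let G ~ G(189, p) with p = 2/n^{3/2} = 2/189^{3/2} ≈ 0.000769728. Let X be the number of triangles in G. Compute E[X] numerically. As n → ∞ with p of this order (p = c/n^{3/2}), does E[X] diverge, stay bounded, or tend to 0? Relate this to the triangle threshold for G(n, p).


Number of potential triangles: C(189, 3) = 1107414.
Each occurs with probability p³ ≈ (0.000769728)³ ≈ 4.56049379e-10.
By linearity: E[X] = C(189, 3)·p³ ≈ 1107414 · 4.56049379e-10 ≈ 0.000505.
Since α = 3/2 > 1, p = c/n^{3/2} = o(1/n) is below the triangle threshold p ~ 1/n. Asymptotically E[X] ~ (c³/6)·n^{3(1−α)} = (2³/6)·n^{-1.5} → 0, so by Markov's inequality G has no triangles w.h.p.

E[X] ≈ 0.000505; in regime p = Θ(1/n^{3/2}) E[X] tends to 0 (below the triangle threshold p ~ 1/n).


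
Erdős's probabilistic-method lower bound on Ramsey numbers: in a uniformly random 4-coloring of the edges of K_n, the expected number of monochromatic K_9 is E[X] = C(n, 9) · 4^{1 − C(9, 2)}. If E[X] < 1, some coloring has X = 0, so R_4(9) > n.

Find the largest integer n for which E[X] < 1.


We need C(n, 9) · 4^{1 − 36} < 1, i.e. C(n, 9) < 4^{36 − 1} = 1180591620717411303424.
Check values of n near the boundary:
  n = 911: C(911, 9) = 1144686900492291197405; 1144686900492291197405 < 1180591620717411303424? YES
  n = 912: C(912, 9) = 1156095740032081475120; 1156095740032081475120 < 1180591620717411303424? YES
  n = 913: C(913, 9) = 1167605542753639808390; 1167605542753639808390 < 1180591620717411303424? YES
  n = 914: C(914, 9) = 1179217089587653905932; 1179217089587653905932 < 1180591620717411303424? YES
  n = 915: C(915, 9) = 1190931166636537885130; 1190931166636537885130 < 1180591620717411303424? NO
  n = 916: C(916, 9) = 1202748565202942340440; 1202748565202942340440 < 1180591620717411303424? NO
  n = 917: C(917, 9) = 1214670081818390006810; 1214670081818390006810 < 1180591620717411303424? NO
The largest n with C(n, 9) < 1180591620717411303424 is n = 914 (where E[X] = 294804272396913476483/295147905179352825856 ≈ 0.9988). Hence R_4(9) > 914, i.e. R_4(9) ≥ 915.

Largest n = 914; hence R_4(9) > 914.
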